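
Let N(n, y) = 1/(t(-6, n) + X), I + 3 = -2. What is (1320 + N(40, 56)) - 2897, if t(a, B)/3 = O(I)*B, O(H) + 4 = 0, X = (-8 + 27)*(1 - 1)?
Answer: -756961/480 ≈ -1577.0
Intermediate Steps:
I = -5 (I = -3 - 2 = -5)
X = 0 (X = 19*0 = 0)
O(H) = -4 (O(H) = -4 + 0 = -4)
t(a, B) = -12*B (t(a, B) = 3*(-4*B) = -12*B)
N(n, y) = -1/(12*n) (N(n, y) = 1/(-12*n + 0) = 1/(-12*n) = -1/(12*n))
(1320 + N(40, 56)) - 2897 = (1320 - 1/12/40) - 2897 = (1320 - 1/12*1/40) - 2897 = (1320 - 1/480) - 2897 = 633599/480 - 2897 = -756961/480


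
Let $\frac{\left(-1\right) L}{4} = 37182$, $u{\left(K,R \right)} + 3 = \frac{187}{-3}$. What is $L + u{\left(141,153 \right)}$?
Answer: $- \frac{446380}{3} \approx -1.4879 \cdot 10^{5}$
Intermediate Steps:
$u{\left(K,R \right)} = - \frac{196}{3}$ ($u{\left(K,R \right)} = -3 + \frac{187}{-3} = -3 + 187 \left(- \frac{1}{3}\right) = -3 - \frac{187}{3} = - \frac{196}{3}$)
$L = -148728$ ($L = \left(-4\right) 37182 = -148728$)
$L + u{\left(141,153 \right)} = -148728 - \frac{196}{3} = - \frac{446380}{3}$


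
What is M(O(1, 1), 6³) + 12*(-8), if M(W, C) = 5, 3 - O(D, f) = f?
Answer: -91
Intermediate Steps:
O(D, f) = 3 - f
M(O(1, 1), 6³) + 12*(-8) = 5 + 12*(-8) = 5 - 96 = -91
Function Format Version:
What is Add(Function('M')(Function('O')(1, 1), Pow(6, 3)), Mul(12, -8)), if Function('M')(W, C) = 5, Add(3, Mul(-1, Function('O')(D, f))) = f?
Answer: -91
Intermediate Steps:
Function('O')(D, f) = Add(3, Mul(-1, f))
Add(Function('M')(Function('O')(1, 1), Pow(6, 3)), Mul(12, -8)) = Add(5, Mul(12, -8)) = Add(5, -96) = -91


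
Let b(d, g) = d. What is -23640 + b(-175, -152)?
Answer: -23815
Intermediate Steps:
-23640 + b(-175, -152) = -23640 - 175 = -23815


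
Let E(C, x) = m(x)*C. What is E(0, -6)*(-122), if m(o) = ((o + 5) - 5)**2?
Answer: 0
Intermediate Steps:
m(o) = o**2 (m(o) = ((5 + o) - 5)**2 = o**2)
E(C, x) = C*x**2 (E(C, x) = x**2*C = C*x**2)
E(0, -6)*(-122) = (0*(-6)**2)*(-122) = (0*36)*(-122) = 0*(-122) = 0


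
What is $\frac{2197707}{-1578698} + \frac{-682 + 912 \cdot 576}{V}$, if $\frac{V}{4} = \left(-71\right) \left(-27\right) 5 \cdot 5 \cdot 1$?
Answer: $\frac{10173297496}{7565910165} \approx 1.3446$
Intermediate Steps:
$V = 191700$ ($V = 4 \left(-71\right) \left(-27\right) 5 \cdot 5 \cdot 1 = 4 \cdot 1917 \cdot 25 \cdot 1 = 4 \cdot 1917 \cdot 25 = 4 \cdot 47925 = 191700$)
$\frac{2197707}{-1578698} + \frac{-682 + 912 \cdot 576}{V} = \frac{2197707}{-1578698} + \frac{-682 + 912 \cdot 576}{191700} = 2197707 \left(- \frac{1}{1578698}\right) + \left(-682 + 525312\right) \frac{1}{191700} = - \frac{2197707}{1578698} + 524630 \cdot \frac{1}{191700} = - \frac{2197707}{1578698} + \frac{52463}{19170} = \frac{10173297496}{7565910165}$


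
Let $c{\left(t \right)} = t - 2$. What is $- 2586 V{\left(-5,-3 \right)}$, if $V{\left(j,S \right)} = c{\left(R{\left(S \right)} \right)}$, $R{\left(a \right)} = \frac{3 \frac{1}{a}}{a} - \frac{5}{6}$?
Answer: $6465$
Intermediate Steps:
$R{\left(a \right)} = - \frac{5}{6} + \frac{3}{a^{2}}$ ($R{\left(a \right)} = \frac{3}{a^{2}} - \frac{5}{6} = - \frac{5}{6} + \frac{3}{a^{2}}$)
$c{\left(t \right)} = -2 + t$ ($c{\left(t \right)} = t - 2 = -2 + t$)
$V{\left(j,S \right)} = - \frac{17}{6} + \frac{3}{S^{2}}$ ($V{\left(j,S \right)} = -2 - \left(\frac{5}{6} - \frac{3}{S^{2}}\right) = - \frac{17}{6} + \frac{3}{S^{2}}$)
$- 2586 V{\left(-5,-3 \right)} = - 2586 \left(- \frac{17}{6} + \frac{3}{9}\right) = - 2586 \left(- \frac{17}{6} + 3 \cdot \frac{1}{9}\right) = - 2586 \left(- \frac{17}{6} + \frac{1}{3}\right) = \left(-2586\right) \left(- \frac{5}{2}\right) = 6465$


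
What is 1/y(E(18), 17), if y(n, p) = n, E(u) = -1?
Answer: -1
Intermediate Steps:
1/y(E(18), 17) = 1/(-1) = -1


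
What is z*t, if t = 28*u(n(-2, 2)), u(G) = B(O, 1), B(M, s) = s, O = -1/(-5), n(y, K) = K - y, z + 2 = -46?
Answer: -1344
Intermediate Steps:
z = -48 (z = -2 - 46 = -48)
O = ⅕ (O = -1*(-⅕) = ⅕ ≈ 0.20000)
u(G) = 1
t = 28 (t = 28*1 = 28)
z*t = -48*28 = -1344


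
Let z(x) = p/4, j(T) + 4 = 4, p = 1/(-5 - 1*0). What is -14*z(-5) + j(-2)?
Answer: 7/10 ≈ 0.70000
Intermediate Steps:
p = -⅕ (p = 1/(-5 + 0) = 1/(-5) = -⅕ ≈ -0.20000)
j(T) = 0 (j(T) = -4 + 4 = 0)
z(x) = -1/20 (z(x) = -⅕/4 = -⅕*¼ = -1/20)
-14*z(-5) + j(-2) = -14*(-1/20) + 0 = 7/10 + 0 = 7/10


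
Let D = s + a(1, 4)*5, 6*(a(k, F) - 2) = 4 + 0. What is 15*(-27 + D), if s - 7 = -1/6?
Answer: -205/2 ≈ -102.50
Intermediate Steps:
s = 41/6 (s = 7 - 1/6 = 7 - 1*⅙ = 7 - ⅙ = 41/6 ≈ 6.8333)
a(k, F) = 8/3 (a(k, F) = 2 + (4 + 0)/6 = 2 + (⅙)*4 = 2 + ⅔ = 8/3)
D = 121/6 (D = 41/6 + (8/3)*5 = 41/6 + 40/3 = 121/6 ≈ 20.167)
15*(-27 + D) = 15*(-27 + 121/6) = 15*(-41/6) = -205/2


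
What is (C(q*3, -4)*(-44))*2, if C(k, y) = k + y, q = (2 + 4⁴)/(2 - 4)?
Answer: 34408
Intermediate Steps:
q = -129 (q = (2 + 256)/(-2) = 258*(-½) = -129)
(C(q*3, -4)*(-44))*2 = ((-129*3 - 4)*(-44))*2 = ((-387 - 4)*(-44))*2 = -391*(-44)*2 = 17204*2 = 34408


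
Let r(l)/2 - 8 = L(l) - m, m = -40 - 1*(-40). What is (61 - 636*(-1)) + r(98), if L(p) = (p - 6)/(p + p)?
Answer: 34983/49 ≈ 713.94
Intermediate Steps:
L(p) = (-6 + p)/(2*p) (L(p) = (-6 + p)/((2*p)) = (-6 + p)*(1/(2*p)) = (-6 + p)/(2*p))
m = 0 (m = -40 + 40 = 0)
r(l) = 16 + (-6 + l)/l (r(l) = 16 + 2*((-6 + l)/(2*l) - 1*0) = 16 + 2*((-6 + l)/(2*l) + 0) = 16 + 2*((-6 + l)/(2*l)) = 16 + (-6 + l)/l)
(61 - 636*(-1)) + r(98) = (61 - 636*(-1)) + (17 - 6/98) = (61 - 106*(-6)) + (17 - 6*1/98) = (61 + 636) + (17 - 3/49) = 697 + 830/49 = 34983/49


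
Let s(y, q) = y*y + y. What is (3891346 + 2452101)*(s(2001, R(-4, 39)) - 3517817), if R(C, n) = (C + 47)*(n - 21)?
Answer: 3096775673695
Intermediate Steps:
R(C, n) = (-21 + n)*(47 + C) (R(C, n) = (47 + C)*(-21 + n) = (-21 + n)*(47 + C))
s(y, q) = y + y² (s(y, q) = y² + y = y + y²)
(3891346 + 2452101)*(s(2001, R(-4, 39)) - 3517817) = (3891346 + 2452101)*(2001*(1 + 2001) - 3517817) = 6343447*(2001*2002 - 3517817) = 6343447*(4006002 - 3517817) = 6343447*488185 = 3096775673695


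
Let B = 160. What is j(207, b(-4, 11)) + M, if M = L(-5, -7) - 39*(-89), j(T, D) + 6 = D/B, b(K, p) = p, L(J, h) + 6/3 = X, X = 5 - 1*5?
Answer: 554091/160 ≈ 3463.1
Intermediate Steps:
X = 0 (X = 5 - 5 = 0)
L(J, h) = -2 (L(J, h) = -2 + 0 = -2)
j(T, D) = -6 + D/160
M = 3469 (M = -2 - 39*(-89) = -2 + 3471 = 3469)
j(207, b(-4, 11)) + M = (-6 + (1/160)*11) + 3469 = (-6 + 11/160) + 3469 = -949/160 + 3469 = 554091/160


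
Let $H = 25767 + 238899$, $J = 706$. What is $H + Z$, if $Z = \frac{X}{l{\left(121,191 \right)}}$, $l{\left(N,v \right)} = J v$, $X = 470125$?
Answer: $\frac{35689621561}{134846} \approx 2.6467 \cdot 10^{5}$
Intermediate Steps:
$l{\left(N,v \right)} = 706 v$
$H = 264666$
$Z = \frac{470125}{134846}$ ($Z = \frac{470125}{706 \cdot 191} = \frac{470125}{134846} \approx 3.4864$)
$H + Z = 264666 + \frac{470125}{134846} = \frac{35689621561}{134846}$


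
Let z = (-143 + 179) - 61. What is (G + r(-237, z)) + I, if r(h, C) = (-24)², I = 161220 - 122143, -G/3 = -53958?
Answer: 201527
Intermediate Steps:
G = 161874 (G = -3*(-53958) = 161874)
I = 39077
z = -25 (z = 36 - 61 = -25)
r(h, C) = 576
(G + r(-237, z)) + I = (161874 + 576) + 39077 = 162450 + 39077 = 201527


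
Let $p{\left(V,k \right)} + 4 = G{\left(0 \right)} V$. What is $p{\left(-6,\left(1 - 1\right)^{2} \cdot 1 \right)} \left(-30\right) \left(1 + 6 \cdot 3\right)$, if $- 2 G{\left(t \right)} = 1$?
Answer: $570$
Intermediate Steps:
$G{\left(t \right)} = - \frac{1}{2}$ ($G{\left(t \right)} = \left(- \frac{1}{2}\right) 1 = - \frac{1}{2}$)
$p{\left(V,k \right)} = -4 - \frac{V}{2}$
$p{\left(-6,\left(1 - 1\right)^{2} \cdot 1 \right)} \left(-30\right) \left(1 + 6 \cdot 3\right) = \left(-4 - -3\right) \left(-30\right) \left(1 + 6 \cdot 3\right) = \left(-4 + 3\right) \left(-30\right) \left(1 + 18\right) = \left(-1\right) \left(-30\right) 19 = 30 \cdot 19 = 570$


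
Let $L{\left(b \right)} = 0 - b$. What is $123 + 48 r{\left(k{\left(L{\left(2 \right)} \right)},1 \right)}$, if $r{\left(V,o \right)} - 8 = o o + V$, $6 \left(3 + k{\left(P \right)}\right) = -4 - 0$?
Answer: $379$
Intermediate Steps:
$L{\left(b \right)} = - b$
$k{\left(P \right)} = - \frac{11}{3}$ ($k{\left(P \right)} = -3 + \frac{-4 - 0}{6} = -3 + \frac{-4 + 0}{6} = -3 + \frac{1}{6} \left(-4\right) = -3 - \frac{2}{3} = - \frac{11}{3}$)
$r{\left(V,o \right)} = 8 + V + o^{2}$ ($r{\left(V,o \right)} = 8 + \left(o o + V\right) = 8 + \left(o^{2} + V\right) = 8 + \left(V + o^{2}\right) = 8 + V + o^{2}$)
$123 + 48 r{\left(k{\left(L{\left(2 \right)} \right)},1 \right)} = 123 + 48 \left(8 - \frac{11}{3} + 1^{2}\right) = 123 + 48 \left(8 - \frac{11}{3} + 1\right) = 123 + 48 \cdot \frac{16}{3} = 123 + 256 = 379$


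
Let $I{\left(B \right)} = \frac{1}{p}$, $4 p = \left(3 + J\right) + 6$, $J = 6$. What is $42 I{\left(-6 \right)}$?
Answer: $\frac{56}{5} \approx 11.2$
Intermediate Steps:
$p = \frac{15}{4}$ ($p = \frac{\left(3 + 6\right) + 6}{4} = \frac{9 + 6}{4} = \frac{1}{4} \cdot 15 = \frac{15}{4} \approx 3.75$)
$I{\left(B \right)} = \frac{4}{15}$ ($I{\left(B \right)} = \frac{1}{\frac{15}{4}} = \frac{4}{15}$)
$42 I{\left(-6 \right)} = 42 \cdot \frac{4}{15} = \frac{56}{5}$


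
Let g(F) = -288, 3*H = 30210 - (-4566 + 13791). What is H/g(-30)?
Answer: -6995/288 ≈ -24.288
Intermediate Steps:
H = 6995 (H = (30210 - (-4566 + 13791))/3 = (30210 - 1*9225)/3 = (30210 - 9225)/3 = (1/3)*20985 = 6995)
H/g(-30) = 6995/(-288) = 6995*(-1/288) = -6995/288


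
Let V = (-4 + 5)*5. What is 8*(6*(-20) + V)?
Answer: -920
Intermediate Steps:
V = 5 (V = 1*5 = 5)
8*(6*(-20) + V) = 8*(6*(-20) + 5) = 8*(-120 + 5) = 8*(-115) = -920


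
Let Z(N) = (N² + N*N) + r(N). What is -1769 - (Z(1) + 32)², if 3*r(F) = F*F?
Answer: -26530/9 ≈ -2947.8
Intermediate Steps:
r(F) = F²/3 (r(F) = (F*F)/3 = F²/3)
Z(N) = 7*N²/3 (Z(N) = (N² + N*N) + N²/3 = (N² + N²) + N²/3 = 2*N² + N²/3 = 7*N²/3)
-1769 - (Z(1) + 32)² = -1769 - ((7/3)*1² + 32)² = -1769 - ((7/3)*1 + 32)² = -1769 - (7/3 + 32)² = -1769 - (103/3)² = -1769 - 1*10609/9 = -1769 - 10609/9 = -26530/9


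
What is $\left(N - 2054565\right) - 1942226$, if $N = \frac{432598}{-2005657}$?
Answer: $- \frac{8016192279285}{2005657} \approx -3.9968 \cdot 10^{6}$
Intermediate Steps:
$N = - \frac{432598}{2005657}$ ($N = 432598 \left(- \frac{1}{2005657}\right) = - \frac{432598}{2005657} \approx -0.21569$)
$\left(N - 2054565\right) - 1942226 = \left(- \frac{432598}{2005657} - 2054565\right) - 1942226 = - \frac{4120753106803}{2005657} - 1942226 = - \frac{8016192279285}{2005657}$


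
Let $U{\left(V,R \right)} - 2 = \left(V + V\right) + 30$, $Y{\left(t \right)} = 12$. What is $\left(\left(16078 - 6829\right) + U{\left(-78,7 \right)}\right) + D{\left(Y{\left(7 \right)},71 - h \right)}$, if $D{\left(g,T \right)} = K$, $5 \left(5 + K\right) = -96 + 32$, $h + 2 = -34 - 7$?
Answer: $\frac{45536}{5} \approx 9107.2$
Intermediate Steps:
$U{\left(V,R \right)} = 32 + 2 V$ ($U{\left(V,R \right)} = 2 + \left(\left(V + V\right) + 30\right) = 2 + \left(2 V + 30\right) = 2 + \left(30 + 2 V\right) = 32 + 2 V$)
$h = -43$ ($h = -2 - 41 = -43$)
$K = - \frac{89}{5}$ ($K = -5 + \frac{-96 + 32}{5} = -5 + \frac{1}{5} \left(-64\right) = -5 - \frac{64}{5} = - \frac{89}{5} \approx -17.8$)
$D{\left(g,T \right)} = - \frac{89}{5}$
$\left(\left(16078 - 6829\right) + U{\left(-78,7 \right)}\right) + D{\left(Y{\left(7 \right)},71 - h \right)} = \left(\left(16078 - 6829\right) + \left(32 + 2 \left(-78\right)\right)\right) - \frac{89}{5} = \left(9249 + \left(32 - 156\right)\right) - \frac{89}{5} = \left(9249 - 124\right) - \frac{89}{5} = 9125 - \frac{89}{5} = \frac{45536}{5}$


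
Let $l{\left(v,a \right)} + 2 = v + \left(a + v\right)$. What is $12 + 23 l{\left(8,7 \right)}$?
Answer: $495$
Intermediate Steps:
$l{\left(v,a \right)} = -2 + a + 2 v$ ($l{\left(v,a \right)} = -2 + \left(v + \left(a + v\right)\right) = -2 + \left(a + 2 v\right) = -2 + a + 2 v$)
$12 + 23 l{\left(8,7 \right)} = 12 + 23 \left(-2 + 7 + 2 \cdot 8\right) = 12 + 23 \left(-2 + 7 + 16\right) = 12 + 23 \cdot 21 = 12 + 483 = 495$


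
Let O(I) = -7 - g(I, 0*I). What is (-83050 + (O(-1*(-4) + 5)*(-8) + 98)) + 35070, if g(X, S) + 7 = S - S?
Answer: -47882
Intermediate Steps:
g(X, S) = -7 (g(X, S) = -7 + (S - S) = -7 + 0 = -7)
O(I) = 0 (O(I) = -7 - 1*(-7) = -7 + 7 = 0)
(-83050 + (O(-1*(-4) + 5)*(-8) + 98)) + 35070 = (-83050 + (0*(-8) + 98)) + 35070 = (-83050 + (0 + 98)) + 35070 = (-83050 + 98) + 35070 = -82952 + 35070 = -47882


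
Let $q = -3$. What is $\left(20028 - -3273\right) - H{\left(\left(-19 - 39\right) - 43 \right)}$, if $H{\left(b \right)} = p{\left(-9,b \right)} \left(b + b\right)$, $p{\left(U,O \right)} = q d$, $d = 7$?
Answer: $19059$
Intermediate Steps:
$p{\left(U,O \right)} = -21$ ($p{\left(U,O \right)} = \left(-3\right) 7 = -21$)
$H{\left(b \right)} = - 42 b$ ($H{\left(b \right)} = - 21 \left(b + b\right) = - 21 \cdot 2 b = - 42 b$)
$\left(20028 - -3273\right) - H{\left(\left(-19 - 39\right) - 43 \right)} = \left(20028 - -3273\right) - - 42 \left(\left(-19 - 39\right) - 43\right) = \left(20028 + 3273\right) - - 42 \left(-58 - 43\right) = 23301 - \left(-42\right) \left(-101\right) = 23301 - 4242 = 19059$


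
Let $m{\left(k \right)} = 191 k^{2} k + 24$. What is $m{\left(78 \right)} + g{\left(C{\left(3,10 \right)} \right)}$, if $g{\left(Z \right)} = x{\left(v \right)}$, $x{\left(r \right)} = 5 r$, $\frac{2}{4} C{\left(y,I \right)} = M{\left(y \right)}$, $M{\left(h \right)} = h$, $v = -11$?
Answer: $90639401$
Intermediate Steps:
$C{\left(y,I \right)} = 2 y$
$m{\left(k \right)} = 24 + 191 k^{3}$ ($m{\left(k \right)} = 191 k^{3} + 24 = 24 + 191 k^{3}$)
$g{\left(Z \right)} = -55$ ($g{\left(Z \right)} = 5 \left(-11\right) = -55$)
$m{\left(78 \right)} + g{\left(C{\left(3,10 \right)} \right)} = \left(24 + 191 \cdot 78^{3}\right) - 55 = \left(24 + 191 \cdot 474552\right) - 55 = \left(24 + 90639432\right) - 55 = 90639456 - 55 = 90639401$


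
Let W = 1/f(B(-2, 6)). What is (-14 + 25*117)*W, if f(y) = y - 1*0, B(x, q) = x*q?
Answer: -2911/12 ≈ -242.58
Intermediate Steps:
B(x, q) = q*x
f(y) = y (f(y) = y + 0 = y)
W = -1/12 (W = 1/(6*(-2)) = 1/(-12) = -1/12 ≈ -0.083333)
(-14 + 25*117)*W = (-14 + 25*117)*(-1/12) = (-14 + 2925)*(-1/12) = 2911*(-1/12) = -2911/12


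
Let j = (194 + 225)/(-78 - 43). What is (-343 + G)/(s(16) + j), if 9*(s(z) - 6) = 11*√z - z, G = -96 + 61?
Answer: -411642/6151 ≈ -66.923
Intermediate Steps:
j = -419/121 (j = 419/(-121) = 419*(-1/121) = -419/121 ≈ -3.4628)
G = -35
s(z) = 6 - z/9 + 11*√z/9 (s(z) = 6 + (11*√z - z)/9 = 6 + (-z + 11*√z)/9 = 6 + (-z/9 + 11*√z/9) = 6 - z/9 + 11*√z/9)
(-343 + G)/(s(16) + j) = (-343 - 35)/((6 - ⅑*16 + 11*√16/9) - 419/121) = -378/((6 - 16/9 + (11/9)*4) - 419/121) = -378/((6 - 16/9 + 44/9) - 419/121) = -378/(82/9 - 419/121) = -378/6151/1089 = -378*1089/6151 = -411642/6151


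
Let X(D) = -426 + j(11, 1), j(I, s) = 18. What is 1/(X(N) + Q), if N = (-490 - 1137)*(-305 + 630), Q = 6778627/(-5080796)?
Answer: -5080796/2079743395 ≈ -0.0024430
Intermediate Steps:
Q = -6778627/5080796 (Q = 6778627*(-1/5080796) = -6778627/5080796 ≈ -1.3342)
N = -528775 (N = -1627*325 = -528775)
X(D) = -408 (X(D) = -426 + 18 = -408)
1/(X(N) + Q) = 1/(-408 - 6778627/5080796) = 1/(-2079743395/5080796) = -5080796/2079743395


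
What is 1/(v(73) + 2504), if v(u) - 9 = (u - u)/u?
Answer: 1/2513 ≈ 0.00039793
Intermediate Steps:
v(u) = 9 (v(u) = 9 + (u - u)/u = 9 + 0/u = 9 + 0 = 9)
1/(v(73) + 2504) = 1/(9 + 2504) = 1/2513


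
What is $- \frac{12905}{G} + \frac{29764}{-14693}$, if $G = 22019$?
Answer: $- \frac{120712383}{46217881} \approx -2.6118$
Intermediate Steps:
$- \frac{12905}{G} + \frac{29764}{-14693} = - \frac{12905}{22019} + \frac{29764}{-14693} = \left(-12905\right) \frac{1}{22019} + 29764 \left(- \frac{1}{14693}\right) = - \frac{12905}{22019} - \frac{4252}{2099} = - \frac{120712383}{46217881}$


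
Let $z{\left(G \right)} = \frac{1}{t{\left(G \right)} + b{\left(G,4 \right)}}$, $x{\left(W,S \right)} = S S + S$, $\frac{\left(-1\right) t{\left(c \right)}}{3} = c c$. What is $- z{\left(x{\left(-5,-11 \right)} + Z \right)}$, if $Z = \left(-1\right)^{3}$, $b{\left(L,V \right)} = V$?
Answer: $\frac{1}{35639} \approx 2.8059 \cdot 10^{-5}$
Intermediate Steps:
$Z = -1$
$t{\left(c \right)} = - 3 c^{2}$ ($t{\left(c \right)} = - 3 c c = - 3 c^{2}$)
$x{\left(W,S \right)} = S + S^{2}$ ($x{\left(W,S \right)} = S^{2} + S = S + S^{2}$)
$z{\left(G \right)} = \frac{1}{4 - 3 G^{2}}$ ($z{\left(G \right)} = \frac{1}{- 3 G^{2} + 4} = \frac{1}{4 - 3 G^{2}}$)
$- z{\left(x{\left(-5,-11 \right)} + Z \right)} = - \frac{-1}{-4 + 3 \left(- 11 \left(1 - 11\right) - 1\right)^{2}} = - \frac{-1}{-4 + 3 \left(\left(-11\right) \left(-10\right) - 1\right)^{2}} = - \frac{-1}{-4 + 3 \left(110 - 1\right)^{2}} = - \frac{-1}{-4 + 3 \cdot 109^{2}} = - \frac{-1}{-4 + 3 \cdot 11881} = - \frac{-1}{-4 + 35643} = - \frac{-1}{35639} = \left(-1\right) \left(- \frac{1}{35639}\right) = \frac{1}{35639}$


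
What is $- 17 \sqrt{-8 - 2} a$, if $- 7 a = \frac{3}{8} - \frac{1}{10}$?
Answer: $\frac{187 i \sqrt{10}}{280} \approx 2.1119 i$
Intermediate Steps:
$a = - \frac{11}{280}$ ($a = - \frac{\frac{3}{8} - \frac{1}{10}}{7} = \left(- \frac{1}{7}\right) \frac{11}{40} = - \frac{11}{280} \approx -0.039286$)
$- 17 \sqrt{-8 - 2} a = - 17 \sqrt{-8 - 2} \left(- \frac{11}{280}\right) = - 17 \sqrt{-10} \left(- \frac{11}{280}\right) = - 17 i \sqrt{10} \left(- \frac{11}{280}\right) = \frac{187 i \sqrt{10}}{280}$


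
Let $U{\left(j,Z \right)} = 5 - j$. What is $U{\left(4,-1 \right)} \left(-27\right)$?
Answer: $-27$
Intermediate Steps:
$U{\left(4,-1 \right)} \left(-27\right) = \left(5 - 4\right) \left(-27\right) = 1 \left(-27\right) = -27$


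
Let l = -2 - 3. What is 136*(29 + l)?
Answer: 3264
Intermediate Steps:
l = -5
136*(29 + l) = 136*(29 - 5) = 136*24 = 3264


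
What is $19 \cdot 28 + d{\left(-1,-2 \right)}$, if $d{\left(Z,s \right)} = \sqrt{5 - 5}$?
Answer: $532$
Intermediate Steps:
$d{\left(Z,s \right)} = 0$ ($d{\left(Z,s \right)} = \sqrt{0} = 0$)
$19 \cdot 28 + d{\left(-1,-2 \right)} = 19 \cdot 28 + 0 = 532 + 0 = 532$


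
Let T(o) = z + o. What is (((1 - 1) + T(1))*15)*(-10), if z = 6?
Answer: -1050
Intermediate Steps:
T(o) = 6 + o
(((1 - 1) + T(1))*15)*(-10) = (((1 - 1) + (6 + 1))*15)*(-10) = ((0 + 7)*15)*(-10) = (7*15)*(-10) = 105*(-10) = -1050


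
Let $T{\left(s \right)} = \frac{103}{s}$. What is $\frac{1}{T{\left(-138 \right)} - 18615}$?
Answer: $- \frac{138}{2568973} \approx -5.3718 \cdot 10^{-5}$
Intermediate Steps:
$\frac{1}{T{\left(-138 \right)} - 18615} = \frac{1}{\frac{103}{-138} - 18615} = \frac{1}{103 \left(- \frac{1}{138}\right) + \left(-22363 + 3748\right)} = \frac{1}{- \frac{103}{138} - 18615} = \frac{1}{- \frac{2568973}{138}} = - \frac{138}{2568973}$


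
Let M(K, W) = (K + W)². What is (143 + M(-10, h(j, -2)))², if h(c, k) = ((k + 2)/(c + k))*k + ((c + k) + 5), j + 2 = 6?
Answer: 23104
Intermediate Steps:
j = 4 (j = -2 + 6 = 4)
h(c, k) = 5 + c + k + k*(2 + k)/(c + k) (h(c, k) = ((2 + k)/(c + k))*k + (5 + c + k) = k*(2 + k)/(c + k) + (5 + c + k) = 5 + c + k + k*(2 + k)/(c + k))
(143 + M(-10, h(j, -2)))² = (143 + (-10 + (4² + 2*(-2)² + 5*4 + 7*(-2) + 2*4*(-2))/(4 - 2))²)² = (143 + (-10 + (16 + 2*4 + 20 - 14 - 16)/2)²)² = (143 + (-10 + (16 + 8 + 20 - 14 - 16)/2)²)² = (143 + (-10 + (½)*14)²)² = (143 + (-10 + 7)²)² = (143 + (-3)²)² = (143 + 9)² = 152² = 23104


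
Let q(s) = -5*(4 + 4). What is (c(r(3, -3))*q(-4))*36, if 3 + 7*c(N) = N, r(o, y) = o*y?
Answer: 17280/7 ≈ 2468.6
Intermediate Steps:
c(N) = -3/7 + N/7
q(s) = -40 (q(s) = -5*8 = -40)
(c(r(3, -3))*q(-4))*36 = ((-3/7 + (3*(-3))/7)*(-40))*36 = ((-3/7 + (⅐)*(-9))*(-40))*36 = ((-3/7 - 9/7)*(-40))*36 = -12/7*(-40)*36 = (480/7)*36 = 17280/7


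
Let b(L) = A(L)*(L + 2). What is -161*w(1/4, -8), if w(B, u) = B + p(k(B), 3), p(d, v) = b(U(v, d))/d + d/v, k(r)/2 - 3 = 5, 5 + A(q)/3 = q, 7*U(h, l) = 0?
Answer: -14329/24 ≈ -597.04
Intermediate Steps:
U(h, l) = 0 (U(h, l) = (1/7)*0 = 0)
A(q) = -15 + 3*q
k(r) = 16 (k(r) = 6 + 2*5 = 6 + 10 = 16)
b(L) = (-15 + 3*L)*(2 + L) (b(L) = (-15 + 3*L)*(L + 2) = (-15 + 3*L)*(2 + L))
p(d, v) = -30/d + d/v (p(d, v) = (3*(-5 + 0)*(2 + 0))/d + d/v = (3*(-5)*2)/d + d/v = -30/d + d/v)
w(B, u) = 83/24 + B (w(B, u) = B + (-30/16 + 16/3) = B + (-30*1/16 + 16*(1/3)) = B + (-15/8 + 16/3) = B + 83/24 = 83/24 + B)
-161*w(1/4, -8) = -161*(83/24 + 1/4) = -161*89/24 = -14329/24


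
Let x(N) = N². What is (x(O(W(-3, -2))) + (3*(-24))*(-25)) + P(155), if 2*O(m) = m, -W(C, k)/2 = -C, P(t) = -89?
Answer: 1720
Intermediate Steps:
W(C, k) = 2*C (W(C, k) = -(-2)*C = 2*C)
O(m) = m/2
(x(O(W(-3, -2))) + (3*(-24))*(-25)) + P(155) = (((2*(-3))/2)² + (3*(-24))*(-25)) - 89 = (((½)*(-6))² - 72*(-25)) - 89 = ((-3)² + 1800) - 89 = (9 + 1800) - 89 = 1809 - 89 = 1720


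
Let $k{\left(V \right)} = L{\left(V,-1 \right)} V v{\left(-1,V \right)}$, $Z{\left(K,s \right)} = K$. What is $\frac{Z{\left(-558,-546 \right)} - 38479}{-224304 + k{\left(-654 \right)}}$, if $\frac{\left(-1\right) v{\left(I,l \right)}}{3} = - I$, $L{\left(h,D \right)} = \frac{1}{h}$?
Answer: $\frac{39037}{224307} \approx 0.17403$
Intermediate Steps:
$v{\left(I,l \right)} = 3 I$ ($v{\left(I,l \right)} = - 3 \left(- I\right) = 3 I$)
$k{\left(V \right)} = -3$ ($k{\left(V \right)} = \frac{V}{V} 3 \left(-1\right) = 1 \left(-3\right) = -3$)
$\frac{Z{\left(-558,-546 \right)} - 38479}{-224304 + k{\left(-654 \right)}} = \frac{-558 - 38479}{-224304 - 3} = - \frac{39037}{-224307} = \left(-39037\right) \left(- \frac{1}{224307}\right) = \frac{39037}{224307}$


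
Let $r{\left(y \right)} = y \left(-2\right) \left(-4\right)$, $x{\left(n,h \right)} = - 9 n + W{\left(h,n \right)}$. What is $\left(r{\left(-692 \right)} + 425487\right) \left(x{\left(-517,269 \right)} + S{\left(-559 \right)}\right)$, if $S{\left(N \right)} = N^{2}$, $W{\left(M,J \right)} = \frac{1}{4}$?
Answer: $\frac{532723381687}{4} \approx 1.3318 \cdot 10^{11}$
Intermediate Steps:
$W{\left(M,J \right)} = \frac{1}{4}$
$x{\left(n,h \right)} = \frac{1}{4} - 9 n$ ($x{\left(n,h \right)} = - 9 n + \frac{1}{4} = \frac{1}{4} - 9 n$)
$r{\left(y \right)} = 8 y$ ($r{\left(y \right)} = - 2 y \left(-4\right) = 8 y$)
$\left(r{\left(-692 \right)} + 425487\right) \left(x{\left(-517,269 \right)} + S{\left(-559 \right)}\right) = \left(8 \left(-692\right) + 425487\right) \left(\left(\frac{1}{4} - -4653\right) + \left(-559\right)^{2}\right) = \left(-5536 + 425487\right) \left(\left(\frac{1}{4} + 4653\right) + 312481\right) = 419951 \left(\frac{18613}{4} + 312481\right) = 419951 \cdot \frac{1268537}{4} = \frac{532723381687}{4}$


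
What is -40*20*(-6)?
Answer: 4800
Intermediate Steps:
-40*20*(-6) = -800*(-6) = 4800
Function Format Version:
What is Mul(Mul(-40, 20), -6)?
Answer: 4800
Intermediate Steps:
Mul(Mul(-40, 20), -6) = Mul(-800, -6) = 4800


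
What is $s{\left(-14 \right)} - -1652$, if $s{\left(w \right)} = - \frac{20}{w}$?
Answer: $\frac{11574}{7} \approx 1653.4$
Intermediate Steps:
$s{\left(-14 \right)} - -1652 = - \frac{20}{-14} - -1652 = \left(-20\right) \left(- \frac{1}{14}\right) + 1652 = \frac{10}{7} + 1652 = \frac{11574}{7}$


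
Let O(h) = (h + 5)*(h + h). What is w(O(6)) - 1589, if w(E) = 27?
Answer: -1562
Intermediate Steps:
O(h) = 2*h*(5 + h) (O(h) = (5 + h)*(2*h) = 2*h*(5 + h))
w(O(6)) - 1589 = 27 - 1589 = -1562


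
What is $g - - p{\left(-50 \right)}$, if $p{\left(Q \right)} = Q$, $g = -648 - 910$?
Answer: $-1608$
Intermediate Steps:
$g = -1558$ ($g = -648 - 910 = -1558$)
$g - - p{\left(-50 \right)} = -1558 - \left(-1\right) \left(-50\right) = -1558 - 50 = -1608$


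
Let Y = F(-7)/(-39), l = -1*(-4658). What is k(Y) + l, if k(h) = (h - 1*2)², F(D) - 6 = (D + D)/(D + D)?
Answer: 7092043/1521 ≈ 4662.8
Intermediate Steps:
l = 4658
F(D) = 7 (F(D) = 6 + (D + D)/(D + D) = 6 + (2*D)/((2*D)) = 6 + (2*D)*(1/(2*D)) = 6 + 1 = 7)
Y = -7/39 (Y = 7/(-39) = 7*(-1/39) = -7/39 ≈ -0.17949)
k(h) = (-2 + h)² (k(h) = (h - 2)² = (-2 + h)²)
k(Y) + l = (-2 - 7/39)² + 4658 = (-85/39)² + 4658 = 7225/1521 + 4658 = 7092043/1521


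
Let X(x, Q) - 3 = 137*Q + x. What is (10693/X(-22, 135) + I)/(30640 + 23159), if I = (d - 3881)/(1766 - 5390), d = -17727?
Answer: 54747605/450277616772 ≈ 0.00012159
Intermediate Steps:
X(x, Q) = 3 + x + 137*Q (X(x, Q) = 3 + (137*Q + x) = 3 + (x + 137*Q) = 3 + x + 137*Q)
I = 2701/453 (I = (-17727 - 3881)/(1766 - 5390) = -21608/(-3624) = -21608*(-1/3624) = 2701/453 ≈ 5.9625)
(10693/X(-22, 135) + I)/(30640 + 23159) = (10693/(3 - 22 + 137*135) + 2701/453)/(30640 + 23159) = (10693/(3 - 22 + 18495) + 2701/453)/53799 = (10693/18476 + 2701/453)*(1/53799) = (54747605/8369628)*(1/53799) = 54747605/450277616772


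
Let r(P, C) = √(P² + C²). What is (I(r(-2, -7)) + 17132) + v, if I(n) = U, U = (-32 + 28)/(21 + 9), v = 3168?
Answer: 304498/15 ≈ 20300.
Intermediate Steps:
r(P, C) = √(C² + P²)
U = -2/15 (U = -4/30 = -4*1/30 = -2/15 ≈ -0.13333)
I(n) = -2/15
(I(r(-2, -7)) + 17132) + v = (-2/15 + 17132) + 3168 = 256978/15 + 3168 = 304498/15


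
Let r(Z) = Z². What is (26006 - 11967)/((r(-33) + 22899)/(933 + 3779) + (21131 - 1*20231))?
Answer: 16537942/1066197 ≈ 15.511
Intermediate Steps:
(26006 - 11967)/((r(-33) + 22899)/(933 + 3779) + (21131 - 1*20231)) = (26006 - 11967)/(((-33)² + 22899)/(933 + 3779) + (21131 - 1*20231)) = 14039/((1089 + 22899)/4712 + (21131 - 20231)) = 14039/(23988*(1/4712) + 900) = 14039/(5997/1178 + 900) = 14039/(1066197/1178) = 14039*(1178/1066197) = 16537942/1066197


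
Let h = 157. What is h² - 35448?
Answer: -10799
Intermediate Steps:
h² - 35448 = 157² - 35448 = 24649 - 35448 = -10799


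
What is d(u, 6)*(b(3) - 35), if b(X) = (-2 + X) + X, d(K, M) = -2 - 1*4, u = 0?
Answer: 186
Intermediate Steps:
d(K, M) = -6 (d(K, M) = -2 - 4 = -6)
b(X) = -2 + 2*X
d(u, 6)*(b(3) - 35) = -6*((-2 + 2*3) - 35) = -6*((-2 + 6) - 35) = -6*(4 - 35) = -6*(-31) = 186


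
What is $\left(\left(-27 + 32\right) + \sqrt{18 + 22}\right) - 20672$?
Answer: $-20667 + 2 \sqrt{10} \approx -20661.0$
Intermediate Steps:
$\left(\left(-27 + 32\right) + \sqrt{18 + 22}\right) - 20672 = \left(5 + \sqrt{40}\right) - 20672 = \left(5 + 2 \sqrt{10}\right) - 20672 = -20667 + 2 \sqrt{10}$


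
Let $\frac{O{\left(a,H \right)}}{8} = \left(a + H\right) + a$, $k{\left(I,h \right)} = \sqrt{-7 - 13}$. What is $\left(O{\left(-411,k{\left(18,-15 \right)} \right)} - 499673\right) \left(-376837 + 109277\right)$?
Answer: $135451982440 - 4280960 i \sqrt{5} \approx 1.3545 \cdot 10^{11} - 9.5725 \cdot 10^{6} i$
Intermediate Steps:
$k{\left(I,h \right)} = 2 i \sqrt{5}$ ($k{\left(I,h \right)} = \sqrt{-20} = 2 i \sqrt{5}$)
$O{\left(a,H \right)} = 8 H + 16 a$ ($O{\left(a,H \right)} = 8 \left(\left(a + H\right) + a\right) = 8 \left(\left(H + a\right) + a\right) = 8 \left(H + 2 a\right) = 8 H + 16 a$)
$\left(O{\left(-411,k{\left(18,-15 \right)} \right)} - 499673\right) \left(-376837 + 109277\right) = \left(\left(8 \cdot 2 i \sqrt{5} + 16 \left(-411\right)\right) - 499673\right) \left(-376837 + 109277\right) = \left(\left(16 i \sqrt{5} - 6576\right) - 499673\right) \left(-267560\right) = \left(\left(-6576 + 16 i \sqrt{5}\right) - 499673\right) \left(-267560\right) = \left(-506249 + 16 i \sqrt{5}\right) \left(-267560\right) = 135451982440 - 4280960 i \sqrt{5}$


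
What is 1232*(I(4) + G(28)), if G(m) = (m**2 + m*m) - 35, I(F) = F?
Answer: 1893584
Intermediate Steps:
G(m) = -35 + 2*m**2 (G(m) = (m**2 + m**2) - 35 = 2*m**2 - 35 = -35 + 2*m**2)
1232*(I(4) + G(28)) = 1232*(4 + (-35 + 2*28**2)) = 1232*(4 + (-35 + 2*784)) = 1232*(4 + (-35 + 1568)) = 1232*(4 + 1533) = 1232*1537 = 1893584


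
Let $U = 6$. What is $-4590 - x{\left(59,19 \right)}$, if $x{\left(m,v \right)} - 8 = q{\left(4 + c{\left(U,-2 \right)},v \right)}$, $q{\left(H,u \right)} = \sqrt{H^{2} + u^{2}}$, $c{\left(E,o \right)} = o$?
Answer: $-4598 - \sqrt{365} \approx -4617.1$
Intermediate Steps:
$x{\left(m,v \right)} = 8 + \sqrt{4 + v^{2}}$ ($x{\left(m,v \right)} = 8 + \sqrt{\left(4 - 2\right)^{2} + v^{2}} = 8 + \sqrt{2^{2} + v^{2}} = 8 + \sqrt{4 + v^{2}}$)
$-4590 - x{\left(59,19 \right)} = -4590 - \left(8 + \sqrt{4 + 19^{2}}\right) = -4590 - \left(8 + \sqrt{4 + 361}\right) = -4590 - \left(8 + \sqrt{365}\right) = -4598 - \sqrt{365}$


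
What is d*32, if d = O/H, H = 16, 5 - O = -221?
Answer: 452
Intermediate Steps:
O = 226 (O = 5 - 1*(-221) = 5 + 221 = 226)
d = 113/8 (d = 226/16 = 226*(1/16) = 113/8 ≈ 14.125)
d*32 = (113/8)*32 = 452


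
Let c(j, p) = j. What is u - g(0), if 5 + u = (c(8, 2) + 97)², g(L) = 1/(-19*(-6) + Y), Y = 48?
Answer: 1785239/162 ≈ 11020.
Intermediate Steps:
g(L) = 1/162 (g(L) = 1/(-19*(-6) + 48) = 1/(114 + 48) = 1/162)
u = 11020 (u = -5 + (8 + 97)² = -5 + 105² = -5 + 11025 = 11020)
u - g(0) = 11020 - 1*1/162 = 11020 - 1/162 = 1785239/162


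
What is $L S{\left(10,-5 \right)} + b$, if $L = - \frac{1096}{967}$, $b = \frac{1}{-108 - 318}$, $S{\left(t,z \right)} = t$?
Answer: $- \frac{4669927}{411942} \approx -11.336$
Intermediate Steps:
$b = - \frac{1}{426}$ ($b = \frac{1}{-426} = - \frac{1}{426} \approx -0.0023474$)
$L = - \frac{1096}{967}$ ($L = \left(-1096\right) \frac{1}{967} = - \frac{1096}{967} \approx -1.1334$)
$L S{\left(10,-5 \right)} + b = \left(- \frac{1096}{967}\right) 10 - \frac{1}{426} = - \frac{10960}{967} - \frac{1}{426} = - \frac{4669927}{411942}$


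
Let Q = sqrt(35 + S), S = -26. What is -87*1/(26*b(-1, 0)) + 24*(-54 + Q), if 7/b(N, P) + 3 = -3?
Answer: -111123/91 ≈ -1221.1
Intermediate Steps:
b(N, P) = -7/6 (b(N, P) = 7/(-3 - 3) = 7/(-6) = 7*(-1/6) = -7/6)
Q = 3 (Q = sqrt(35 - 26) = sqrt(9) = 3)
-87*1/(26*b(-1, 0)) + 24*(-54 + Q) = -87/(26*(-7/6)) + 24*(-54 + 3) = -87/(-91/3) + 24*(-51) = -87*(-3/91) - 1224 = 261/91 - 1224 = -111123/91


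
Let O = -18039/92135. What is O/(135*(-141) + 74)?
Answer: 18039/1746971735 ≈ 1.0326e-5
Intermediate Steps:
O = -18039/92135 (O = -18039*1/92135 = -18039/92135 ≈ -0.19579)
O/(135*(-141) + 74) = -18039/(92135*(135*(-141) + 74)) = -18039/(92135*(-19035 + 74)) = -18039/92135/(-18961) = -18039/92135*(-1/18961) = 18039/1746971735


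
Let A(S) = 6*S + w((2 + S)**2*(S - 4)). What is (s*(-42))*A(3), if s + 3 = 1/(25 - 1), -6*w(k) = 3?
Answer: 17395/8 ≈ 2174.4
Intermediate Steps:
w(k) = -1/2 (w(k) = -1/6*3 = -1/2)
A(S) = -1/2 + 6*S (A(S) = 6*S - 1/2 = -1/2 + 6*S)
s = -71/24 (s = -3 + 1/(25 - 1) = -3 + 1/24 = -71/24 ≈ -2.9583)
(s*(-42))*A(3) = (-71/24*(-42))*(-1/2 + 6*3) = 497*(-1/2 + 18)/4 = (497/4)*(35/2) = 17395/8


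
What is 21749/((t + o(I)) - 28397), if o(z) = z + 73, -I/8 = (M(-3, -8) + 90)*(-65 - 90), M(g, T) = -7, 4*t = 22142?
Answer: 43498/160263 ≈ 0.27142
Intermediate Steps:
t = 11071/2 (t = (1/4)*22142 = 11071/2 ≈ 5535.5)
I = 102920 (I = -8*(-7 + 90)*(-65 - 90) = -664*(-155) = -8*(-12865) = 102920)
o(z) = 73 + z
21749/((t + o(I)) - 28397) = 21749/((11071/2 + (73 + 102920)) - 28397) = 21749/((11071/2 + 102993) - 28397) = 21749/(217057/2 - 28397) = 21749/(160263/2) = 21749*(2/160263) = 43498/160263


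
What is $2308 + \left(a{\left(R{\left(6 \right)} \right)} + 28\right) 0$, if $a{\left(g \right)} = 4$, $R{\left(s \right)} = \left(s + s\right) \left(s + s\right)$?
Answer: $2308$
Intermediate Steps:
$R{\left(s \right)} = 4 s^{2}$ ($R{\left(s \right)} = 2 s 2 s = 4 s^{2}$)
$2308 + \left(a{\left(R{\left(6 \right)} \right)} + 28\right) 0 = 2308 + \left(4 + 28\right) 0 = 2308 + 32 \cdot 0 = 2308 + 0 = 2308$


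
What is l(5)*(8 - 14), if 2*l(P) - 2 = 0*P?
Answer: -6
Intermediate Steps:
l(P) = 1 (l(P) = 1 + (0*P)/2 = 1 + (½)*0 = 1 + 0 = 1)
l(5)*(8 - 14) = 1*(8 - 14) = 1*(-6) = -6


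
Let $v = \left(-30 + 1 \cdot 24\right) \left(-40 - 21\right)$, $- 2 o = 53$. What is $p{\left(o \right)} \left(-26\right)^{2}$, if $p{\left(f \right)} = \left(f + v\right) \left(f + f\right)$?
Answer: $-12163606$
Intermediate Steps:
$o = - \frac{53}{2}$ ($o = \left(- \frac{1}{2}\right) 53 = - \frac{53}{2} \approx -26.5$)
$v = 366$ ($v = \left(-30 + 24\right) \left(-61\right) = \left(-6\right) \left(-61\right) = 366$)
$p{\left(f \right)} = 2 f \left(366 + f\right)$ ($p{\left(f \right)} = \left(f + 366\right) \left(f + f\right) = \left(366 + f\right) 2 f = 2 f \left(366 + f\right)$)
$p{\left(o \right)} \left(-26\right)^{2} = 2 \left(- \frac{53}{2}\right) \left(366 - \frac{53}{2}\right) \left(-26\right)^{2} = 2 \left(- \frac{53}{2}\right) \frac{679}{2} \cdot 676 = \left(- \frac{35987}{2}\right) 676 = -12163606$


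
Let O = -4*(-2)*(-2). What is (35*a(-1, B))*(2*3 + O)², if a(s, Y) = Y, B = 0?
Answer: 0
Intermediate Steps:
O = -16 (O = 8*(-2) = -16)
(35*a(-1, B))*(2*3 + O)² = (35*0)*(2*3 - 16)² = 0*(6 - 16)² = 0*(-10)² = 0*100 = 0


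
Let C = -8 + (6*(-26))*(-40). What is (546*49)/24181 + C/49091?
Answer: 1464076606/1187069471 ≈ 1.2334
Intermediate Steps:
C = 6232 (C = -8 - 156*(-40) = -8 + 6240 = 6232)
(546*49)/24181 + C/49091 = (546*49)/24181 + 6232/49091 = 26754*(1/24181) + 6232*(1/49091) = 26754/24181 + 6232/49091 = 1464076606/1187069471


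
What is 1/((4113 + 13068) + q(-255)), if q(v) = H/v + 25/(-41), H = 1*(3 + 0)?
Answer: 3485/59873619 ≈ 5.8206e-5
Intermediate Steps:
H = 3 (H = 1*3 = 3)
q(v) = -25/41 + 3/v (q(v) = 3/v + 25/(-41) = 3/v + 25*(-1/41) = 3/v - 25/41 = -25/41 + 3/v)
1/((4113 + 13068) + q(-255)) = 1/((4113 + 13068) + (-25/41 + 3/(-255))) = 1/(17181 + (-25/41 + 3*(-1/255))) = 1/(17181 + (-25/41 - 1/85)) = 1/(17181 - 2166/3485) = 1/(59873619/3485) = 3485/59873619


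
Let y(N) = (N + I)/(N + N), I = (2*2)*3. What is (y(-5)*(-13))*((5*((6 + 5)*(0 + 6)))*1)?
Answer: 3003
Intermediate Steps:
I = 12 (I = 4*3 = 12)
y(N) = (12 + N)/(2*N) (y(N) = (N + 12)/(N + N) = (12 + N)/((2*N)) = (12 + N)*(1/(2*N)) = (12 + N)/(2*N))
(y(-5)*(-13))*((5*((6 + 5)*(0 + 6)))*1) = (((½)*(12 - 5)/(-5))*(-13))*((5*((6 + 5)*(0 + 6)))*1) = (((½)*(-⅕)*7)*(-13))*((5*(11*6))*1) = (-7/10*(-13))*((5*66)*1) = 91*(330*1)/10 = (91/10)*330 = 3003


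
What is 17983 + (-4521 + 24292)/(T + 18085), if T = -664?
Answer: 313301614/17421 ≈ 17984.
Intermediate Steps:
17983 + (-4521 + 24292)/(T + 18085) = 17983 + (-4521 + 24292)/(-664 + 18085) = 17983 + 19771/17421 = 313301614/17421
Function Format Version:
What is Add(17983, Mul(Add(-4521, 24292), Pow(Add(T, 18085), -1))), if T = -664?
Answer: Rational(313301614, 17421) ≈ 17984.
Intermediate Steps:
Add(17983, Mul(Add(-4521, 24292), Pow(Add(T, 18085), -1))) = Add(17983, Mul(Add(-4521, 24292), Pow(Add(-664, 18085), -1))) = Add(17983, Mul(19771, Pow(17421, -1))) = Add(17983, Mul(19771, Rational(1, 17421))) = Add(17983, Rational(19771, 17421)) = Rational(313301614, 17421)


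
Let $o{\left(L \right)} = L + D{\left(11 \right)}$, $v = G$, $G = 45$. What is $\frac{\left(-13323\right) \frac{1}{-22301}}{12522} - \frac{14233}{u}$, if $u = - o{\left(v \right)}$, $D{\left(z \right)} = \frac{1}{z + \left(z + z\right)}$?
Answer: $\frac{10930178284753}{34580844941} \approx 316.08$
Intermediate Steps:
$v = 45$
$D{\left(z \right)} = \frac{1}{3 z}$ ($D{\left(z \right)} = \frac{1}{z + 2 z} = \frac{1}{3 z}$)
$o{\left(L \right)} = \frac{1}{33} + L$ ($o{\left(L \right)} = L + \frac{1}{3 \cdot 11} = L + \frac{1}{3} \cdot \frac{1}{11} = L + \frac{1}{33} = \frac{1}{33} + L$)
$u = - \frac{1486}{33}$ ($u = - (\frac{1}{33} + 45) = \left(-1\right) \frac{1486}{33} = - \frac{1486}{33} \approx -45.03$)
$\frac{\left(-13323\right) \frac{1}{-22301}}{12522} - \frac{14233}{u} = \frac{\left(-13323\right) \frac{1}{-22301}}{12522} - \frac{14233}{- \frac{1486}{33}} = \left(-13323\right) \left(- \frac{1}{22301}\right) \frac{1}{12522} - - \frac{469689}{1486} = \frac{13323}{22301} \cdot \frac{1}{12522} + \frac{469689}{1486} = \frac{4441}{93084374} + \frac{469689}{1486} = \frac{10930178284753}{34580844941}$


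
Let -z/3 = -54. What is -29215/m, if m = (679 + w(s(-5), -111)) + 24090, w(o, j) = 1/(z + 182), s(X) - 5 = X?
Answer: -10049960/8520537 ≈ -1.1795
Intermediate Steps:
z = 162 (z = -3*(-54) = 162)
s(X) = 5 + X
w(o, j) = 1/344 (w(o, j) = 1/(162 + 182) = 1/344)
m = 8520537/344 (m = (679 + 1/344) + 24090 = 233577/344 + 24090 = 8520537/344 ≈ 24769.)
-29215/m = -29215/8520537/344 = -29215*344/8520537 = -10049960/8520537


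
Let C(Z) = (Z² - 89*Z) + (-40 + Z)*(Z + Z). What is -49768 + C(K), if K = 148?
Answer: -9068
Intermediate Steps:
C(Z) = Z² - 89*Z + 2*Z*(-40 + Z) (C(Z) = (Z² - 89*Z) + (-40 + Z)*(2*Z) = (Z² - 89*Z) + 2*Z*(-40 + Z) = Z² - 89*Z + 2*Z*(-40 + Z))
-49768 + C(K) = -49768 + 148*(-169 + 3*148) = -49768 + 148*(-169 + 444) = -49768 + 148*275 = -49768 + 40700 = -9068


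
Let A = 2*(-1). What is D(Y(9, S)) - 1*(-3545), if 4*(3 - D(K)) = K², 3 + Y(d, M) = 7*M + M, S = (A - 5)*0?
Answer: 14183/4 ≈ 3545.8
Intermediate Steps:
A = -2
S = 0 (S = (-2 - 5)*0 = -7*0 = 0)
Y(d, M) = -3 + 8*M (Y(d, M) = -3 + (7*M + M) = -3 + 8*M)
D(K) = 3 - K²/4
D(Y(9, S)) - 1*(-3545) = (3 - (-3 + 8*0)²/4) - 1*(-3545) = (3 - (-3 + 0)²/4) + 3545 = (3 - ¼*(-3)²) + 3545 = (3 - ¼*9) + 3545 = (3 - 9/4) + 3545 = ¾ + 3545 = 14183/4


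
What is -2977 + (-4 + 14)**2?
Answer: -2877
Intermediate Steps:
-2977 + (-4 + 14)**2 = -2977 + 10**2 = -2977 + 100 = -2877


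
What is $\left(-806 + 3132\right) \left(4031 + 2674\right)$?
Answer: $15595830$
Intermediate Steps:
$\left(-806 + 3132\right) \left(4031 + 2674\right) = 2326 \cdot 6705 = 15595830$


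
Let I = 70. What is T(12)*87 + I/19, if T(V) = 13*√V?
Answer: 70/19 + 2262*√3 ≈ 3921.6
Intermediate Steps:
T(12)*87 + I/19 = (13*√12)*87 + 70/19 = (13*(2*√3))*87 + 70*(1/19) = (26*√3)*87 + 70/19 = 2262*√3 + 70/19 = 70/19 + 2262*√3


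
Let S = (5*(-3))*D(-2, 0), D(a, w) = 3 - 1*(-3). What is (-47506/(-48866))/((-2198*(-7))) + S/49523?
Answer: -32657032601/18616990132174 ≈ -0.0017542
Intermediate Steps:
D(a, w) = 6 (D(a, w) = 3 + 3 = 6)
S = -90 (S = (5*(-3))*6 = -15*6 = -90)
(-47506/(-48866))/((-2198*(-7))) + S/49523 = (-47506/(-48866))/((-2198*(-7))) - 90/49523 = -47506*(-1/48866)/15386 - 90*1/49523 = (23753/24433)*(1/15386) - 90/49523 = 23753/375926138 - 90/49523 = -32657032601/18616990132174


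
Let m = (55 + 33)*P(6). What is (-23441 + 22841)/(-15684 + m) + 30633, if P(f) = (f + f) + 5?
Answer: 108655401/3547 ≈ 30633.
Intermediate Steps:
P(f) = 5 + 2*f (P(f) = 2*f + 5 = 5 + 2*f)
m = 1496 (m = (55 + 33)*(5 + 2*6) = 88*(5 + 12) = 88*17 = 1496)
(-23441 + 22841)/(-15684 + m) + 30633 = (-23441 + 22841)/(-15684 + 1496) + 30633 = -600/(-14188) + 30633 = -600*(-1/14188) + 30633 = 150/3547 + 30633 = 108655401/3547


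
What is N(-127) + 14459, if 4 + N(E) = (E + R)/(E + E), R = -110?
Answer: 3671807/254 ≈ 14456.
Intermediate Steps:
N(E) = -4 + (-110 + E)/(2*E) (N(E) = -4 + (E - 110)/(E + E) = -4 + (-110 + E)/((2*E)) = -4 + (-110 + E)*(1/(2*E)) = -4 + (-110 + E)/(2*E))
N(-127) + 14459 = (-7/2 - 55/(-127)) + 14459 = (-7/2 - 55*(-1/127)) + 14459 = (-7/2 + 55/127) + 14459 = -779/254 + 14459 = 3671807/254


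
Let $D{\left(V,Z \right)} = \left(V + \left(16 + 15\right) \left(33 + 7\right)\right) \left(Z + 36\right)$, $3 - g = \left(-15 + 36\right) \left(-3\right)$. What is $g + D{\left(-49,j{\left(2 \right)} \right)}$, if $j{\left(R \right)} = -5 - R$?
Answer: $34605$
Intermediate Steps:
$g = 66$ ($g = 3 - \left(-15 + 36\right) \left(-3\right) = 3 - 21 \left(-3\right) = 3 - -63 = 3 + 63 = 66$)
$D{\left(V,Z \right)} = \left(36 + Z\right) \left(1240 + V\right)$ ($D{\left(V,Z \right)} = \left(V + 31 \cdot 40\right) \left(36 + Z\right) = \left(V + 1240\right) \left(36 + Z\right) = \left(1240 + V\right) \left(36 + Z\right) = \left(36 + Z\right) \left(1240 + V\right)$)
$g + D{\left(-49,j{\left(2 \right)} \right)} = 66 + \left(44640 + 36 \left(-49\right) + 1240 \left(-5 - 2\right) - 49 \left(-5 - 2\right)\right) = 66 + \left(44640 - 1764 + 1240 \left(-5 - 2\right) - 49 \left(-5 - 2\right)\right) = 66 + \left(44640 - 1764 + 1240 \left(-7\right) - -343\right) = 66 + \left(44640 - 1764 - 8680 + 343\right) = 66 + 34539 = 34605$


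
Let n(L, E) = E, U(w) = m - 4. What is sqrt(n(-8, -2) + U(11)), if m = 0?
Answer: I*sqrt(6) ≈ 2.4495*I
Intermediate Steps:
U(w) = -4 (U(w) = 0 - 4 = -4)
sqrt(n(-8, -2) + U(11)) = sqrt(-2 - 4) = sqrt(-6) = I*sqrt(6)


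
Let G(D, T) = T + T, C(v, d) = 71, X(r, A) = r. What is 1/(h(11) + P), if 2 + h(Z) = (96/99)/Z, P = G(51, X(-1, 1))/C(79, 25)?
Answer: -25773/50000 ≈ -0.51546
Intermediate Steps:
G(D, T) = 2*T
P = -2/71 (P = (2*(-1))/71 = -2*1/71 = -2/71 ≈ -0.028169)
h(Z) = -2 + 32/(33*Z) (h(Z) = -2 + (96/99)/Z = -2 + (96*(1/99))/Z = -2 + 32/(33*Z))
1/(h(11) + P) = 1/((-2 + (32/33)/11) - 2/71) = 1/((-2 + (32/33)*(1/11)) - 2/71) = 1/((-2 + 32/363) - 2/71) = 1/(-694/363 - 2/71) = 1/(-50000/25773) = -25773/50000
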